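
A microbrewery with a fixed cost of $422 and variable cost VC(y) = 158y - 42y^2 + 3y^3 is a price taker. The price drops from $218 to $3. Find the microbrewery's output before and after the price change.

MC = 158 - 84y + 9y^2; the shutdown threshold is min AVC = $11 (at y = 7).
At P = $218 ≥ min AVC, set P = MC on the rising branch: y = 10.
At P = $3 < min AVC = $11, price no longer covers variable cost at any output, so the firm shuts down: y = 0.

Output falls from 10 to 0 (the firm shuts down)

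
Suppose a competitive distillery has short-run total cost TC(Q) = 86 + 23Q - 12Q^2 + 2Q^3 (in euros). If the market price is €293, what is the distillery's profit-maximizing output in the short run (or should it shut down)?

Produce at Q = 9

From TC, MC = TC'(Q) = 23 - 24Q + 6Q^2 and AVC = VC/Q = 23 - 12Q + 2Q^2.
The AVC parabola has its vertex at Q = 12/4 = 3, where AVC = 23 - 12·3 + 2·3^2 = €5.
Because €293 ≥ €5, revenue can cover variable cost; the firm operates.
Set P = MC: 293 = 23 - 24Q + 6Q^2 → -270 - 24Q + 6Q^2 = 0. The roots are Q = -5 and Q = 9; the profit-maximizing output is on the rising part of MC, so Q* = 9.
Check: AVC at Q = 9 is €77 ≤ P, so revenue covers variable cost.
Profit = P·Q − TC = 293·9 − 779 = €1858.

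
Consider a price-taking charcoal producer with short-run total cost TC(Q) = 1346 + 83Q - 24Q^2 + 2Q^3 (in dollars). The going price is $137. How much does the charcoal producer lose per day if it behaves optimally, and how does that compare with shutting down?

AVC = 83 - 24Q + 2Q^2 has its minimum $11 at Q = 6; price $137 clears that bar, so the firm operates.
MC = 83 - 48Q + 6Q^2. Setting P = MC and taking the root on the rising branch gives Q* = 9.
TR = 137·9 = 1233. TC = 1346 + 261 = 1607. Profit = 1233 − 1607 = -$374.
Shutting down would mean losing the fixed cost of $1346, so operating at a loss of $374 is better by $972.

Profit = -$374 at Q = 9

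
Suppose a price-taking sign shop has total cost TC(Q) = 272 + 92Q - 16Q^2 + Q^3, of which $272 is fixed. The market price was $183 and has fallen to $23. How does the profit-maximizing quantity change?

Output falls from 13 to 0 (the firm shuts down)

AVC = 92 - 16Q + Q^2, minimized at Q = 8 where min AVC = $28. MC = 92 - 32Q + 3Q^2.
At P = $183 ≥ min AVC, set P = MC on the rising branch: Q = 13.
At P = $23 < min AVC = $28, price no longer covers variable cost at any output, so the firm shuts down: Q = 0.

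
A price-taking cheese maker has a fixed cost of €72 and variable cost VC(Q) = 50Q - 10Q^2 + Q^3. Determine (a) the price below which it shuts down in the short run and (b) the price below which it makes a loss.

Shutdown price = min AVC. AVC = 50 - 10Q + Q^2, with vertex at Q = 5 and minimum €25.
ATC = 72/Q + 50 - 10Q + Q^2. Setting dATC/dQ = −72/Q^2 − 10 + 2Q = 0 gives Q = 6 (since 2·6^3 − 10·6^2 = 72).
min ATC = 72/6 + 50 − 10·6 + 6^2 = €38. That is the break-even price.
Between these two prices the firm operates at a loss; above €38 it earns a profit.

Shutdown price = €25; break-even price = €38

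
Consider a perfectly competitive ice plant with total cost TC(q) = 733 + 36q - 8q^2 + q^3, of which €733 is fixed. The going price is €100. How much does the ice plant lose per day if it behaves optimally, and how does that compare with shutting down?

Profit = -€221 at q = 8

AVC = 36 - 8q + q^2; min AVC = €20 at q = 4. Since P = €100 ≥ min AVC, the firm produces.
With MC = 36 - 16q + 3q^2, P = MC on the upward-sloping part at q* = 8.
TR = 100·8 = 800. TC = 733 + 288 = 1021. Profit = 800 − 1021 = -€221.
That loss of €221 beats the €733 the firm would lose by shutting down; producing recovers €512 of fixed cost.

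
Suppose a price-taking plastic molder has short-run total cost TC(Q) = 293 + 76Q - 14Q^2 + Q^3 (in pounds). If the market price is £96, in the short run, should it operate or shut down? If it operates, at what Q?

Produce at Q = 10

From TC, MC = TC'(Q) = 76 - 28Q + 3Q^2 and AVC = VC/Q = 76 - 14Q + Q^2.
AVC is minimized where dAVC/dQ = -14 + 2Q = 0, at Q = 7; min AVC = 76 - 14·7 + 7^2 = £27.
Because £96 ≥ £27, revenue can cover variable cost; the firm operates.
P = MC gives -20 - 28Q + 3Q^2 = 0, with roots -2/3 and 10. Take the larger (rising MC): Q* = 10.
Check: AVC at Q = 10 is £36 ≤ P, so revenue covers variable cost.
Profit = P·Q − TC = 96·10 − 653 = £307.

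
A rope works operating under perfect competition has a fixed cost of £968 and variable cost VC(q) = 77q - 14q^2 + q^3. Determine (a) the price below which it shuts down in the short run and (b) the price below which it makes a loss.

Shutdown price = min AVC. AVC = 77 - 14q + q^2, with vertex at q = 7 and minimum £28.
ATC = 968/q + 77 - 14q + q^2. Setting dATC/dq = −968/q^2 − 14 + 2q = 0 gives q = 11 (since 2·11^3 − 14·11^2 = 968).
min ATC = 968/11 + 77 − 14·11 + 11^2 = £132. That is the break-even price.
For £28 ≤ P < £132 the firm produces at a loss; below £28 it shuts down.

Shutdown price = £28; break-even price = £132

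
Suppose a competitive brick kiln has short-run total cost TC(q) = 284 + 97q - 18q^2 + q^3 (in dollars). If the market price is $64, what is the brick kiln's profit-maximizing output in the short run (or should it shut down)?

From TC, MC = TC'(q) = 97 - 36q + 3q^2 and AVC = VC/q = 97 - 18q + q^2.
AVC is minimized where dAVC/dq = -18 + 2q = 0, at q = 9; min AVC = 97 - 18·9 + 9^2 = $16.
P = $64 exceeds min AVC = $16, so the firm stays open.
P = MC gives 33 - 36q + 3q^2 = 0, with roots 1 and 11. Take the larger (rising MC): q* = 11.
Check: AVC at q = 11 is $20 ≤ P, so revenue covers variable cost.
Profit = P·q − TC = 64·11 − 504 = $200.

Produce at q = 11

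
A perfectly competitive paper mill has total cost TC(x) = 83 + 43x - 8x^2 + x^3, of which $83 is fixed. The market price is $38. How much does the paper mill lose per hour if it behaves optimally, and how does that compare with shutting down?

AVC = 43 - 8x + x^2 has its minimum $27 at x = 4; price $38 clears that bar, so the firm operates.
MC = 43 - 16x + 3x^2. Setting P = MC and taking the root on the rising branch gives x* = 5.
TR = 38·5 = 190. TC = 83 + 140 = 223. Profit = 190 − 223 = -$33.
That loss of $33 beats the $83 the firm would lose by shutting down; producing recovers $50 of fixed cost.

Profit = -$33 at x = 5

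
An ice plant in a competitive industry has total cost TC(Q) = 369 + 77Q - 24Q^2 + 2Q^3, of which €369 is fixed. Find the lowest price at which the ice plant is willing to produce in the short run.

€5 per unit

The shutdown price is the minimum of AVC. VC = 77Q - 24Q^2 + 2Q^3, so AVC = 77 - 24Q + 2Q^2.
At the minimum of AVC, MC = AVC. MC = 77 - 48Q + 6Q^2; setting MC = AVC gives 4Q^2 - 24Q = 0, so Q = 6. min AVC = 5.
The firm shuts down for any P below €5.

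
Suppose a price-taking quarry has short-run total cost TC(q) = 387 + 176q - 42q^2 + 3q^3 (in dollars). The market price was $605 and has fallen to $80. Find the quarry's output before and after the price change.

MC = 176 - 84q + 9q^2; the shutdown threshold is min AVC = $29 (at q = 7).
With P = $605 above the shutdown price, P = MC gives q = 13.
At P = $80 ≥ min AVC, set P = MC: q = 8. The firm stays open but cuts output.

Output falls from 13 to 8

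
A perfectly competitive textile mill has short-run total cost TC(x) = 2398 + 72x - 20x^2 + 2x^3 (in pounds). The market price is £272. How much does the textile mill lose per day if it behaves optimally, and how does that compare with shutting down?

Profit = -£398 at x = 10

AVC = 72 - 20x + 2x^2 has its minimum £22 at x = 5; price £272 clears that bar, so the firm operates.
MC = 72 - 40x + 6x^2. Setting P = MC and taking the root on the rising branch gives x* = 10.
TR = 272·10 = 2720. TC = 2398 + 720 = 3118. Profit = 2720 − 3118 = -£398.
By producing, the firm covers all variable cost plus £2000 of fixed cost; shutting down would lose the full £2398.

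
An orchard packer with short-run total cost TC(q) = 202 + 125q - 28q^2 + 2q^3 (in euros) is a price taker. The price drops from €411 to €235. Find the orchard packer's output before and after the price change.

MC = 125 - 56q + 6q^2; the shutdown threshold is min AVC = €27 (at q = 7).
With P = €411 above the shutdown price, P = MC gives q = 13.
At P = €235 ≥ min AVC, set P = MC: q = 11. The firm stays open but cuts output.

Output falls from 13 to 11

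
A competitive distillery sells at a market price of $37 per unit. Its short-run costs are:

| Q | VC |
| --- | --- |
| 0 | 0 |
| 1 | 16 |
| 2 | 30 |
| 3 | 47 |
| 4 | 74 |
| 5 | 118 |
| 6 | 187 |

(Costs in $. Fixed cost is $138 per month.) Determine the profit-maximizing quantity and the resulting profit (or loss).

Profit at each row (π = 37Q − TC): Q=0: -138; Q=1: -117; Q=2: -94; Q=3: -74; Q=4: -64; Q=5: -71; Q=6: -103.
Profit is maximized at Q = 4. AVC there is 74/4 = $18.50 ≤ P, so producing beats shutting down (which would give -$138).

Q = 4; profit = -$64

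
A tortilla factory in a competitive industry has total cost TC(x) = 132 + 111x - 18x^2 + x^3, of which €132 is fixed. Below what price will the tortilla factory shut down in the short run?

Short-run supply begins at min AVC. From VC = 111x - 18x^2 + x^3, AVC = 111 - 18x + x^2.
At the minimum of AVC, MC = AVC. MC = 111 - 36x + 3x^2; setting MC = AVC gives 2x^2 - 18x = 0, so x = 9. min AVC = 30.
The firm shuts down for any P below €30.

€30 per unit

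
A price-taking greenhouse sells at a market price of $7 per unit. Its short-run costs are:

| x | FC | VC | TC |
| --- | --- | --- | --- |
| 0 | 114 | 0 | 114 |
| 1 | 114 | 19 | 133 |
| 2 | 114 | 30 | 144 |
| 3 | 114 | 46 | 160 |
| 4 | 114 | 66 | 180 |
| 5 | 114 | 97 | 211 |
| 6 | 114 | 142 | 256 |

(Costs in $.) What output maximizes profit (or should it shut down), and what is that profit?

Profit at each row (π = 7x − TC): x=0: -114; x=1: -126; x=2: -130; x=3: -139; x=4: -152; x=5: -176; x=6: -214.
Profit is highest at x = 0. Equivalently, the lowest AVC in the table is 30/2 ≈ $15 at x = 2, and P = $7 falls below it — price never covers variable cost, so the firm shuts down and loses only its fixed cost.

x = 0 (shut down); profit = -$114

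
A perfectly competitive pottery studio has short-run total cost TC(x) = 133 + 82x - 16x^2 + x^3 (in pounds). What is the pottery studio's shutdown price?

£18 per unit

Short-run supply begins at min AVC. From VC = 82x - 16x^2 + x^3, AVC = 82 - 16x + x^2.
At the minimum of AVC, MC = AVC. MC = 82 - 32x + 3x^2; setting MC = AVC gives 2x^2 - 16x = 0, so x = 8. min AVC = 18.
For P < £18 the firm produces nothing.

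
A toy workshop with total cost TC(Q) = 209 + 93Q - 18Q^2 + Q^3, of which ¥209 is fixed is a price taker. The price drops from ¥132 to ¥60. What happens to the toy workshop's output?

Output falls from 13 to 11

AVC = 93 - 18Q + Q^2, minimized at Q = 9 where min AVC = ¥12. MC = 93 - 36Q + 3Q^2.
With P = ¥132 above the shutdown price, P = MC gives Q = 13.
At P = ¥60 ≥ min AVC, set P = MC: Q = 11. The firm stays open but cuts output.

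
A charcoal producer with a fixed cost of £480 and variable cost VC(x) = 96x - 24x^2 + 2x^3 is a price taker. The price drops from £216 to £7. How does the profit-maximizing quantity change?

Output falls from 10 to 0 (the firm shuts down)

MC = 96 - 48x + 6x^2; the shutdown threshold is min AVC = £24 (at x = 6).
With P = £216 above the shutdown price, P = MC gives x = 10.
At P = £7 < min AVC = £24, price no longer covers variable cost at any output, so the firm shuts down: x = 0.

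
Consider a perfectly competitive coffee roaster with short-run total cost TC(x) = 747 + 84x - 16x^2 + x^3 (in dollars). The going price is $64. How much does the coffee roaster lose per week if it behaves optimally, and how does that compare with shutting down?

Profit = -$347 at x = 10

AVC = 84 - 16x + x^2 has its minimum $20 at x = 8; price $64 clears that bar, so the firm operates.
MC = 84 - 32x + 3x^2. Setting P = MC and taking the root on the rising branch gives x* = 10.
TR = 64·10 = 640. TC = 747 + 240 = 987. Profit = 640 − 987 = -$347.
That loss of $347 beats the $747 the firm would lose by shutting down; producing recovers $400 of fixed cost.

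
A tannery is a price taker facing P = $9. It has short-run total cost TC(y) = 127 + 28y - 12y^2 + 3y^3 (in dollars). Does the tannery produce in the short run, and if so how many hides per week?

Shut down

From TC, MC = TC'(y) = 28 - 24y + 9y^2 and AVC = VC/y = 28 - 12y + 3y^2.
AVC is minimized where dAVC/dy = -12 + 6y = 0, at y = 2; min AVC = 28 - 12·2 + 3·2^2 = $16.
With P < min AVC ($9 < $16), every unit sold adds to the loss.
The firm minimizes its loss by shutting down and losing only its fixed cost of $127.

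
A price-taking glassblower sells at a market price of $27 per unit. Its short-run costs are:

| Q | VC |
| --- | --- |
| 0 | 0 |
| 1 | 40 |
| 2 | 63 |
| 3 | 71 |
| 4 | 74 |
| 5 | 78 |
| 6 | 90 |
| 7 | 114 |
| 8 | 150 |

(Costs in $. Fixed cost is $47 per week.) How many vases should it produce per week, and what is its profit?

Tabulate TR − TC: Q=0: -47; Q=1: -60; Q=2: -56; Q=3: -37; Q=4: -13; Q=5: 10; Q=6: 25; Q=7: 28; Q=8: 19.
Profit is maximized at Q = 7. AVC there is 114/7 = $16.29 ≤ P, so producing beats shutting down (which would give -$47).

Q = 7; profit = $28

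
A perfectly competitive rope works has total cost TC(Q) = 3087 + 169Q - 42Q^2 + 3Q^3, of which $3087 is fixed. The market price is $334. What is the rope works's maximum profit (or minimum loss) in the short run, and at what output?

Profit = -$183 at Q = 11

AVC = 169 - 42Q + 3Q^2; min AVC = $22 at Q = 7. Since P = $334 ≥ min AVC, the firm produces.
MC = 169 - 84Q + 9Q^2. Setting P = MC and taking the root on the rising branch gives Q* = 11.
TR = 334·11 = 3674. TC = 3087 + 770 = 3857. Profit = 3674 − 3857 = -$183.
Shutting down would mean losing the fixed cost of $3087, so operating at a loss of $183 is better by $2904.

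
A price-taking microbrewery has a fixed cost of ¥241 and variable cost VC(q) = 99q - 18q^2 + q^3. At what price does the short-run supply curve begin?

¥18 per unit

Short-run supply begins at min AVC. From VC = 99q - 18q^2 + q^3, AVC = 99 - 18q + q^2.
dAVC/dq = -18 + 2q = 0 gives q = 9. min AVC = 99 - 18·9 + 9^2 = 18.
So the shutdown price is ¥18.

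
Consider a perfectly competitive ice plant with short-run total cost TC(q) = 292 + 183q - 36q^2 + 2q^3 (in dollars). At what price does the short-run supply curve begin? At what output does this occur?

$21 per unit, at q = 9

The firm shuts down when price falls below the minimum of average variable cost. AVC = VC/q = 183 - 36q + 2q^2.
dAVC/dq = -36 + 4q = 0 gives q = 9. min AVC = 183 - 36·9 + 2·9^2 = 21.
So the shutdown price is $21.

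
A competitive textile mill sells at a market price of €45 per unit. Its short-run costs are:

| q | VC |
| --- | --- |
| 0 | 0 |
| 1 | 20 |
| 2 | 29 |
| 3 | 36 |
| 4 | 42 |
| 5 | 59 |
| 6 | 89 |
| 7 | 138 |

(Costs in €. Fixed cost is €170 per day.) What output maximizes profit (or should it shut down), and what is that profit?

Profit at each row (π = 45q − TC): q=0: -170; q=1: -145; q=2: -109; q=3: -71; q=4: -32; q=5: -4; q=6: 11; q=7: 7.
Profit is maximized at q = 6. AVC there is 89/6 = €14.83 ≤ P, so producing beats shutting down (which would give -€170).

q = 6; profit = €11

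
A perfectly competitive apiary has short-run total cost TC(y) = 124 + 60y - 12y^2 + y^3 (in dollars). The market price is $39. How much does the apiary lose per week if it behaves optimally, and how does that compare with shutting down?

Profit = -$26 at y = 7

AVC = 60 - 12y + y^2; min AVC = $24 at y = 6. Since P = $39 ≥ min AVC, the firm produces.
MC = 60 - 24y + 3y^2. Setting P = MC and taking the root on the rising branch gives y* = 7.
TR = 39·7 = 273. TC = 124 + 175 = 299. Profit = 273 − 299 = -$26.
By producing, the firm covers all variable cost plus $98 of fixed cost; shutting down would lose the full $124.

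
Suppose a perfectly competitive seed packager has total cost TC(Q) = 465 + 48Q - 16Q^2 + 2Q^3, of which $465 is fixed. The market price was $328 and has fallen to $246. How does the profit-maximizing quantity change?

AVC = 48 - 16Q + 2Q^2, minimized at Q = 4 where min AVC = $16. MC = 48 - 32Q + 6Q^2.
With P = $328 above the shutdown price, P = MC gives Q = 10.
At P = $246 ≥ min AVC, set P = MC: Q = 9. The firm stays open but cuts output.

Output falls from 10 to 9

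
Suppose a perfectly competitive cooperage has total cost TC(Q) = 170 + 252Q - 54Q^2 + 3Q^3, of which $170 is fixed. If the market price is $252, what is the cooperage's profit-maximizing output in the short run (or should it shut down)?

Strip out fixed cost: VC = 252Q - 54Q^2 + 3Q^3. Then AVC = 252 - 54Q + 3Q^2 and MC = 252 - 108Q + 9Q^2.
AVC is minimized where dAVC/dQ = -54 + 6Q = 0, at Q = 9; min AVC = 252 - 54·9 + 3·9^2 = $9.
P = $252 exceeds min AVC = $9, so the firm stays open.
Set P = MC: 252 = 252 - 108Q + 9Q^2 → -108Q + 9Q^2 = 0. The roots are Q = 0 and Q = 12; the profit-maximizing output is on the rising part of MC, so Q* = 12.
Check: AVC at Q = 12 is $36 ≤ P, so revenue covers variable cost.
Profit = P·Q − TC = 252·12 − 602 = $2422.

Produce at Q = 12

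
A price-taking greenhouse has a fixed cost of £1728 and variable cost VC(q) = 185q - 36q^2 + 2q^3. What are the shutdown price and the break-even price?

Shutdown price = £23; break-even price = £185

AVC = 185 - 36q + 2q^2; minimized at q = 9, giving min AVC = £23. That is the shutdown price.
ATC = 1728/q + 185 - 36q + 2q^2. Setting dATC/dq = −1728/q^2 − 36 + 4q = 0 gives q = 12 (since 4·12^3 − 36·12^2 = 1728).
min ATC = 1728/12 + 185 − 36·12 + 2·12^2 = £185. That is the break-even price.
For £23 ≤ P < £185 the firm produces at a loss; below £23 it shuts down.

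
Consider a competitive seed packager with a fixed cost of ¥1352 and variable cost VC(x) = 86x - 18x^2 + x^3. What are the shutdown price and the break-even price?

Shutdown price = min AVC. AVC = 86 - 18x + x^2, with vertex at x = 9 and minimum ¥5.
ATC = 1352/x + 86 - 18x + x^2. Setting dATC/dx = −1352/x^2 − 18 + 2x = 0 gives x = 13 (since 2·13^3 − 18·13^2 = 1352).
min ATC = 1352/13 + 86 − 18·13 + 13^2 = ¥125. That is the break-even price.
Between these two prices the firm operates at a loss; above ¥125 it earns a profit.

Shutdown price = ¥5; break-even price = ¥125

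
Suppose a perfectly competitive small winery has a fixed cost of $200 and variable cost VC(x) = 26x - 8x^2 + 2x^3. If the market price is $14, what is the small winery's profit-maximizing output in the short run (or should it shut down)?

Strip out fixed cost: VC = 26x - 8x^2 + 2x^3. Then AVC = 26 - 8x + 2x^2 and MC = 26 - 16x + 6x^2.
AVC hits its minimum where MC = AVC, at x = 2, giving min AVC = 26 - 8·2 + 2·2^2 = $18.
With P < min AVC ($14 < $18), every unit sold adds to the loss.
Shutting down limits the loss to fixed cost, $200.

Shut down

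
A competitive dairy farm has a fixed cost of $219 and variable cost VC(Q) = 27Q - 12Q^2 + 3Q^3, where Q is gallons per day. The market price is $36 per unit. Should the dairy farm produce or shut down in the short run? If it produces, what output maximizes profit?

Produce at Q = 3

Variable cost is VC = 27Q - 12Q^2 + 3Q^3, so AVC = VC/Q = 27 - 12Q + 3Q^2 and MC = dTC/dQ = 27 - 24Q + 9Q^2.
The AVC parabola has its vertex at Q = 12/6 = 2, where AVC = 27 - 12·2 + 3·2^2 = $15.
P = $36 exceeds min AVC = $15, so the firm stays open.
Set P = MC: 36 = 27 - 24Q + 9Q^2 → -9 - 24Q + 9Q^2 = 0. The roots are Q = -1/3 and Q = 3; the profit-maximizing output is on the rising part of MC, so Q* = 3.
Check: AVC at Q = 3 is $18 ≤ P, so revenue covers variable cost.
Profit = P·Q − TC = 36·3 − 273 = -$165, a loss, but smaller than the $219 fixed cost the firm would lose by shutting down.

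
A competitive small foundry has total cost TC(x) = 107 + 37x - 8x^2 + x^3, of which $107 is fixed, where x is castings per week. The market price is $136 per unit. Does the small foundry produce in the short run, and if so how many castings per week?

Produce at x = 9

Strip out fixed cost: VC = 37x - 8x^2 + x^3. Then AVC = 37 - 8x + x^2 and MC = 37 - 16x + 3x^2.
AVC hits its minimum where MC = AVC, at x = 4, giving min AVC = 37 - 8·4 + 4^2 = $21.
Since P = $136 ≥ min AVC = $21, price covers variable cost and the firm should produce.
Set P = MC: 136 = 37 - 16x + 3x^2 → -99 - 16x + 3x^2 = 0. The roots are x = -11/3 and x = 9; the profit-maximizing output is on the rising part of MC, so x* = 9.
Check: AVC at x = 9 is $46 ≤ P, so revenue covers variable cost.
Profit = P·x − TC = 136·9 − 521 = $703.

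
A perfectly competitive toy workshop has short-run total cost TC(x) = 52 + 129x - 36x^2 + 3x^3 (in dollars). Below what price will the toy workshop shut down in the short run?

$21 per unit

The shutdown price is the minimum of AVC. VC = 129x - 36x^2 + 3x^3, so AVC = 129 - 36x + 3x^2.
At the minimum of AVC, MC = AVC. MC = 129 - 72x + 9x^2; setting MC = AVC gives 6x^2 - 36x = 0, so x = 6. min AVC = 21.
The firm shuts down for any P below $21.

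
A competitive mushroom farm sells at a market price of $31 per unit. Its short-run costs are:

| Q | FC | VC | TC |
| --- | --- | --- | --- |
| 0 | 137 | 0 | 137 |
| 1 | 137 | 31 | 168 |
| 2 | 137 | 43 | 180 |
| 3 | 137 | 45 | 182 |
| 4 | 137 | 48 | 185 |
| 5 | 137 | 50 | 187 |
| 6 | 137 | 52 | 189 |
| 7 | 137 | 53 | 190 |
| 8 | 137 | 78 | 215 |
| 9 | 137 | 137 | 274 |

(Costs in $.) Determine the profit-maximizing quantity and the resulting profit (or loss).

Profit at each row (π = 31Q − TC): Q=0: -137; Q=1: -137; Q=2: -118; Q=3: -89; Q=4: -61; Q=5: -32; Q=6: -3; Q=7: 27; Q=8: 33; Q=9: 5.
Profit is maximized at Q = 8. AVC there is 78/8 = $9.75 ≤ P, so producing beats shutting down (which would give -$137).

Q = 8; profit = $33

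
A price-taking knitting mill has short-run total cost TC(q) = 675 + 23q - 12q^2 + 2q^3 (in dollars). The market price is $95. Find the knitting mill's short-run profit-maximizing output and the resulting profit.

Profit = -$243 at q = 6

AVC = 23 - 12q + 2q^2; min AVC = $5 at q = 3. Since P = $95 ≥ min AVC, the firm produces.
MC = 23 - 24q + 6q^2. Setting P = MC and taking the root on the rising branch gives q* = 6.
TR = 95·6 = 570. TC = 675 + 138 = 813. Profit = 570 − 813 = -$243.
By producing, the firm covers all variable cost plus $432 of fixed cost; shutting down would lose the full $675.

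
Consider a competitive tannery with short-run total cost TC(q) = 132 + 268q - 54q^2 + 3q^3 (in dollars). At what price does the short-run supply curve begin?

Short-run supply begins at min AVC. From VC = 268q - 54q^2 + 3q^3, AVC = 268 - 54q + 3q^2.
dAVC/dq = -54 + 6q = 0 gives q = 9. min AVC = 268 - 54·9 + 3·9^2 = 25.
For P < $25 the firm produces nothing.

$25 per unit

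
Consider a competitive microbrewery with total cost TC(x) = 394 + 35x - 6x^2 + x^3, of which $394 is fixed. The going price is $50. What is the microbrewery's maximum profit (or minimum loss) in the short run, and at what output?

AVC = 35 - 6x + x^2; min AVC = $26 at x = 3. Since P = $50 ≥ min AVC, the firm produces.
With MC = 35 - 12x + 3x^2, P = MC on the upward-sloping part at x* = 5.
TR = 50·5 = 250. TC = 394 + 150 = 544. Profit = 250 − 544 = -$294.
That loss of $294 beats the $394 the firm would lose by shutting down; producing recovers $100 of fixed cost.

Profit = -$294 at x = 5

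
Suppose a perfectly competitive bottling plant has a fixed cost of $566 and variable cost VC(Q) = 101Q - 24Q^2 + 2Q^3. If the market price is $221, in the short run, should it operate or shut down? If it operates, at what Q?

From TC, MC = TC'(Q) = 101 - 48Q + 6Q^2 and AVC = VC/Q = 101 - 24Q + 2Q^2.
AVC is minimized where dAVC/dQ = -24 + 4Q = 0, at Q = 6; min AVC = 101 - 24·6 + 2·6^2 = $29.
P = $221 exceeds min AVC = $29, so the firm stays open.
P = MC gives -120 - 48Q + 6Q^2 = 0, with roots -2 and 10. Take the larger (rising MC): Q* = 10.
Check: AVC at Q = 10 is $61 ≤ P, so revenue covers variable cost.
Profit = P·Q − TC = 221·10 − 1176 = $1034.

Produce at Q = 10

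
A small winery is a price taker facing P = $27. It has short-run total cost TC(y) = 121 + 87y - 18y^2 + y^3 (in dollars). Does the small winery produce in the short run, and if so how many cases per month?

Variable cost is VC = 87y - 18y^2 + y^3, so AVC = VC/y = 87 - 18y + y^2 and MC = dTC/dy = 87 - 36y + 3y^2.
AVC hits its minimum where MC = AVC, at y = 9, giving min AVC = 87 - 18·9 + 9^2 = $6.
Because $27 ≥ $6, revenue can cover variable cost; the firm operates.
P = MC gives 60 - 36y + 3y^2 = 0, with roots 2 and 10. Take the larger (rising MC): y* = 10.
Check: AVC at y = 10 is $7 ≤ P, so revenue covers variable cost.
Profit = P·y − TC = 27·10 − 191 = $79.

Produce at y = 10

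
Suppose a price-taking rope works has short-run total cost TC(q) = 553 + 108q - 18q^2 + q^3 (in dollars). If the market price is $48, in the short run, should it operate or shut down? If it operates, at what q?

Produce at q = 10

Variable cost is VC = 108q - 18q^2 + q^3, so AVC = VC/q = 108 - 18q + q^2 and MC = dTC/dq = 108 - 36q + 3q^2.
AVC is minimized where dAVC/dq = -18 + 2q = 0, at q = 9; min AVC = 108 - 18·9 + 9^2 = $27.
Because $48 ≥ $27, revenue can cover variable cost; the firm operates.
P = MC gives 60 - 36q + 3q^2 = 0, with roots 2 and 10. Take the larger (rising MC): q* = 10.
Check: AVC at q = 10 is $28 ≤ P, so revenue covers variable cost.
Profit = P·q − TC = 48·10 − 833 = -$353, a loss, but smaller than the $553 fixed cost the firm would lose by shutting down.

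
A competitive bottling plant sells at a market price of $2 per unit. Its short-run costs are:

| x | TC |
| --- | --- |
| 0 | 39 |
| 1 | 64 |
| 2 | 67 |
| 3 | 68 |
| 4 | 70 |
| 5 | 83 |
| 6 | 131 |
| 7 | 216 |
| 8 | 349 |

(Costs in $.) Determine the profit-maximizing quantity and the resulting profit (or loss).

Profit at each row (π = 2x − TC): x=0: -39; x=1: -62; x=2: -63; x=3: -62; x=4: -62; x=5: -73; x=6: -119; x=7: -202; x=8: -333.
Profit is highest at x = 0. Equivalently, the lowest AVC in the table is 31/4 ≈ $7.75 at x = 4, and P = $2 falls below it — price never covers variable cost, so the firm shuts down and loses only its fixed cost.

x = 0 (shut down); profit = -$39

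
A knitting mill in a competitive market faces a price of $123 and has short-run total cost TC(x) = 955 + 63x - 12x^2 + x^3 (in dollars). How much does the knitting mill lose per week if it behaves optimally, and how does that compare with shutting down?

Profit = -$155 at x = 10

AVC = 63 - 12x + x^2 has its minimum $27 at x = 6; price $123 clears that bar, so the firm operates.
MC = 63 - 24x + 3x^2. Setting P = MC and taking the root on the rising branch gives x* = 10.
TR = 123·10 = 1230. TC = 955 + 430 = 1385. Profit = 1230 − 1385 = -$155.
By producing, the firm covers all variable cost plus $800 of fixed cost; shutting down would lose the full $955.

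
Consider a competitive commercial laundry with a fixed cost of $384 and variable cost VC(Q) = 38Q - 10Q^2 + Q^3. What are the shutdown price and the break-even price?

Shutdown price = min AVC. AVC = 38 - 10Q + Q^2, with vertex at Q = 5 and minimum $13.
ATC = 384/Q + 38 - 10Q + Q^2. Setting dATC/dQ = −384/Q^2 − 10 + 2Q = 0 gives Q = 8 (since 2·8^3 − 10·8^2 = 384).
min ATC = 384/8 + 38 − 10·8 + 8^2 = $70. That is the break-even price.
Between these two prices the firm operates at a loss; above $70 it earns a profit.

Shutdown price = $13; break-even price = $70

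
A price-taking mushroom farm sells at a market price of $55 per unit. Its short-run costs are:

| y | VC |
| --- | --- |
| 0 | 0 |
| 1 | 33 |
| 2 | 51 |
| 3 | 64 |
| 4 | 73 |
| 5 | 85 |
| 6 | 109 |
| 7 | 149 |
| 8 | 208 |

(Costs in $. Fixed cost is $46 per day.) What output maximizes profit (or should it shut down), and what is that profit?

y = 7; profit = $190

Tabulate TR − TC: y=0: -46; y=1: -24; y=2: 13; y=3: 55; y=4: 101; y=5: 144; y=6: 175; y=7: 190; y=8: 186.
Profit is maximized at y = 7. AVC there is 149/7 = $21.29 ≤ P, so producing beats shutting down (which would give -$46).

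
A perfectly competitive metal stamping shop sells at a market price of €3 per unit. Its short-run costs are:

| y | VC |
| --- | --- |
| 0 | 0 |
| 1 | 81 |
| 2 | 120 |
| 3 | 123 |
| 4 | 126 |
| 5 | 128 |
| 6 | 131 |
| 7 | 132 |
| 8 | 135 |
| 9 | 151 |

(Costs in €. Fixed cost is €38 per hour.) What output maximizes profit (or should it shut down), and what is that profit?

y = 0 (shut down); profit = -€38

Tabulate TR − TC: y=0: -38; y=1: -116; y=2: -152; y=3: -152; y=4: -152; y=5: -151; y=6: -151; y=7: -149; y=8: -149; y=9: -162.
Profit is highest at y = 0. Equivalently, the lowest AVC in the table is 151/9 ≈ €16.78 at y = 9, and P = €3 falls below it — price never covers variable cost, so the firm shuts down and loses only its fixed cost.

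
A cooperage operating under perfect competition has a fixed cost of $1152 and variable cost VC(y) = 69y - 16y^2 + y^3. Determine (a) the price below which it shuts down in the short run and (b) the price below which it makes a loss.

AVC = 69 - 16y + y^2; minimized at y = 8, giving min AVC = $5. That is the shutdown price.
ATC = 1152/y + 69 - 16y + y^2. Setting dATC/dy = −1152/y^2 − 16 + 2y = 0 gives y = 12 (since 2·12^3 − 16·12^2 = 1152).
min ATC = 1152/12 + 69 − 16·12 + 12^2 = $117. That is the break-even price.
For $5 ≤ P < $117 the firm produces at a loss; below $5 it shuts down.

Shutdown price = $5; break-even price = $117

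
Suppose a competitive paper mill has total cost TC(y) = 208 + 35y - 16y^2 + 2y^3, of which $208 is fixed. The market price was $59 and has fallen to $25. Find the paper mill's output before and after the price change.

AVC = 35 - 16y + 2y^2, minimized at y = 4 where min AVC = $3. MC = 35 - 32y + 6y^2.
With P = $59 above the shutdown price, P = MC gives y = 6.
At P = $25 ≥ min AVC, set P = MC: y = 5. The firm stays open but cuts output.

Output falls from 6 to 5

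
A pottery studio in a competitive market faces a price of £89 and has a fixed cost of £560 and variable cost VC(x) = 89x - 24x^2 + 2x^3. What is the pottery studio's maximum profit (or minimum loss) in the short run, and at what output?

AVC = 89 - 24x + 2x^2; min AVC = £17 at x = 6. Since P = £89 ≥ min AVC, the firm produces.
MC = 89 - 48x + 6x^2. Setting P = MC and taking the root on the rising branch gives x* = 8.
TR = 89·8 = 712. TC = 560 + 200 = 760. Profit = 712 − 760 = -£48.
That loss of £48 beats the £560 the firm would lose by shutting down; producing recovers £512 of fixed cost.

Profit = -£48 at x = 8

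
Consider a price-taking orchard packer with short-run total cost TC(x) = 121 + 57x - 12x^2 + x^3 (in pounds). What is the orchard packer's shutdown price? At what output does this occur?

£21 per unit, at x = 6

The firm shuts down when price falls below the minimum of average variable cost. AVC = VC/x = 57 - 12x + x^2.
At the minimum of AVC, MC = AVC. MC = 57 - 24x + 3x^2; setting MC = AVC gives 2x^2 - 12x = 0, so x = 6. min AVC = 21.
For P < £21 the firm produces nothing.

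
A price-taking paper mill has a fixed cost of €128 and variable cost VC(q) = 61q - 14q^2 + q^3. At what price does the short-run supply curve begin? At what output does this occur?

The firm shuts down when price falls below the minimum of average variable cost. AVC = VC/q = 61 - 14q + q^2.
At the minimum of AVC, MC = AVC. MC = 61 - 28q + 3q^2; setting MC = AVC gives 2q^2 - 14q = 0, so q = 7. min AVC = 12.
So the shutdown price is €12.

€12 per unit, at q = 7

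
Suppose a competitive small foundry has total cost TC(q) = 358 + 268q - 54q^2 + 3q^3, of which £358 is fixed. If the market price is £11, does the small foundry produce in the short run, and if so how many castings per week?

Shut down

From TC, MC = TC'(q) = 268 - 108q + 9q^2 and AVC = VC/q = 268 - 54q + 3q^2.
AVC is minimized where dAVC/dq = -54 + 6q = 0, at q = 9; min AVC = 268 - 54·9 + 3·9^2 = £25.
With P < min AVC (£11 < £25), every unit sold adds to the loss.
Shutting down limits the loss to fixed cost, £358.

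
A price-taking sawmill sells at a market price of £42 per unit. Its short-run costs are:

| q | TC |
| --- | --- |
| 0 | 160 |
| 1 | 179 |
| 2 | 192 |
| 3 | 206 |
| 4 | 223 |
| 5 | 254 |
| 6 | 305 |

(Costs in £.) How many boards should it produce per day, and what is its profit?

Compute π = P·q − TC at each output: q=0: -160; q=1: -137; q=2: -108; q=3: -80; q=4: -55; q=5: -44; q=6: -53.
Profit is maximized at q = 5. AVC there is 94/5 = £18.80 ≤ P, so producing beats shutting down (which would give -£160).

q = 5; profit = -£44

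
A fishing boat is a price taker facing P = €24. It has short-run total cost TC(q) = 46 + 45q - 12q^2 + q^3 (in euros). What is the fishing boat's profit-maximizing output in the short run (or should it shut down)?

Produce at q = 7

Variable cost is VC = 45q - 12q^2 + q^3, so AVC = VC/q = 45 - 12q + q^2 and MC = dTC/dq = 45 - 24q + 3q^2.
AVC hits its minimum where MC = AVC, at q = 6, giving min AVC = 45 - 12·6 + 6^2 = €9.
Because €24 ≥ €9, revenue can cover variable cost; the firm operates.
P = MC gives 21 - 24q + 3q^2 = 0, with roots 1 and 7. Take the larger (rising MC): q* = 7.
Check: AVC at q = 7 is €10 ≤ P, so revenue covers variable cost.
Profit = P·q − TC = 24·7 − 116 = €52.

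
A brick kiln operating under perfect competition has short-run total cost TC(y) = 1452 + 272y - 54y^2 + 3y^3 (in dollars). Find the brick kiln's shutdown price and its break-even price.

Shutdown price = $29; break-even price = $173

Shutdown price = min AVC. AVC = 272 - 54y + 3y^2, with vertex at y = 9 and minimum $29.
ATC = 1452/y + 272 - 54y + 3y^2. Setting dATC/dy = −1452/y^2 − 54 + 6y = 0 gives y = 11 (since 6·11^3 − 54·11^2 = 1452).
min ATC = 1452/11 + 272 − 54·11 + 3·11^2 = $173. That is the break-even price.
For $29 ≤ P < $173 the firm produces at a loss; below $29 it shuts down.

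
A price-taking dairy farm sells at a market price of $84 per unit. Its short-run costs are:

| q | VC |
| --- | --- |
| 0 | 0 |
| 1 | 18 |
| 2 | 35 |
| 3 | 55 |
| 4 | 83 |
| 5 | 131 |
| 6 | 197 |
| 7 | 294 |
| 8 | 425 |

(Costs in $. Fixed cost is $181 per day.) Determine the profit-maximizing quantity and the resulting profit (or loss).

q = 6; profit = $126

Profit at each row (π = 84q − TC): q=0: -181; q=1: -115; q=2: -48; q=3: 16; q=4: 72; q=5: 108; q=6: 126; q=7: 113; q=8: 66.
Profit is maximized at q = 6. AVC there is 197/6 = $32.83 ≤ P, so producing beats shutting down (which would give -$181).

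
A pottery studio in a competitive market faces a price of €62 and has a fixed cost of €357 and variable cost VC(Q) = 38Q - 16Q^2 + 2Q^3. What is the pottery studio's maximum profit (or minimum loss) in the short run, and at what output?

AVC = 38 - 16Q + 2Q^2 has its minimum €6 at Q = 4; price €62 clears that bar, so the firm operates.
With MC = 38 - 32Q + 6Q^2, P = MC on the upward-sloping part at Q* = 6.
TR = 62·6 = 372. TC = 357 + 84 = 441. Profit = 372 − 441 = -€69.
That loss of €69 beats the €357 the firm would lose by shutting down; producing recovers €288 of fixed cost.

Profit = -€69 at Q = 6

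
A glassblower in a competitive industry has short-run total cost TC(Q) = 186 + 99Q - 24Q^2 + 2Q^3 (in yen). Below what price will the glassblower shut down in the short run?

The firm shuts down when price falls below the minimum of average variable cost. AVC = VC/Q = 99 - 24Q + 2Q^2.
At the minimum of AVC, MC = AVC. MC = 99 - 48Q + 6Q^2; setting MC = AVC gives 4Q^2 - 24Q = 0, so Q = 6. min AVC = 27.
The firm shuts down for any P below ¥27.

¥27 per unit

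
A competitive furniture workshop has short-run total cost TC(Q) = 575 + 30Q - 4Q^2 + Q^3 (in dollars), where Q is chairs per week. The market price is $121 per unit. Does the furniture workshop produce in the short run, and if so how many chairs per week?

Variable cost is VC = 30Q - 4Q^2 + Q^3, so AVC = VC/Q = 30 - 4Q + Q^2 and MC = dTC/dQ = 30 - 8Q + 3Q^2.
The AVC parabola has its vertex at Q = 4/2 = 2, where AVC = 30 - 4·2 + 2^2 = $26.
Because $121 ≥ $26, revenue can cover variable cost; the firm operates.
P = MC gives -91 - 8Q + 3Q^2 = 0, with roots -13/3 and 7. Take the larger (rising MC): Q* = 7.
Check: AVC at Q = 7 is $51 ≤ P, so revenue covers variable cost.
Profit = P·Q − TC = 121·7 − 932 = -$85, a loss, but smaller than the $575 fixed cost the firm would lose by shutting down.

Produce at Q = 7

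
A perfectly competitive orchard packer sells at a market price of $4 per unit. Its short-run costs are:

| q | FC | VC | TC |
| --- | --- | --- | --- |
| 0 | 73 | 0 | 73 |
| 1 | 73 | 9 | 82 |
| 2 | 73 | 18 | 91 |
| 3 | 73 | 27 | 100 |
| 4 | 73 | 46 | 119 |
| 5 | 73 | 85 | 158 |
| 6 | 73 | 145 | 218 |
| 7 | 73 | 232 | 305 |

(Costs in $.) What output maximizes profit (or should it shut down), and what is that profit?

q = 0 (shut down); profit = -$73

Tabulate TR − TC: q=0: -73; q=1: -78; q=2: -83; q=3: -88; q=4: -103; q=5: -138; q=6: -194; q=7: -277.
Profit is highest at q = 0. Equivalently, the lowest AVC in the table is 9/1 ≈ $9 at q = 1, and P = $4 falls below it — price never covers variable cost, so the firm shuts down and loses only its fixed cost.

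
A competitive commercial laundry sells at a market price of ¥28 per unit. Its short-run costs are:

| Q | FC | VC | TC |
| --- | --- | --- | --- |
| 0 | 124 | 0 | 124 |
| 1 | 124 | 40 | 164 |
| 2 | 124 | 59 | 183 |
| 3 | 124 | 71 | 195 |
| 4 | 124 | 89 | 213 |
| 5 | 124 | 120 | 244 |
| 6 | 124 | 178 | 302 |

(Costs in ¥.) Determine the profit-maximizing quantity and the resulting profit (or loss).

Compute π = P·Q − TC at each output: Q=0: -124; Q=1: -136; Q=2: -127; Q=3: -111; Q=4: -101; Q=5: -104; Q=6: -134.
Profit is maximized at Q = 4. AVC there is 89/4 = ¥22.25 ≤ P, so producing beats shutting down (which would give -¥124).

Q = 4; profit = -¥101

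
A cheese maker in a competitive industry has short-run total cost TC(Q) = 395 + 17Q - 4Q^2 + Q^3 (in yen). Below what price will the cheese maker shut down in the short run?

¥13 per unit

The shutdown price is the minimum of AVC. VC = 17Q - 4Q^2 + Q^3, so AVC = 17 - 4Q + Q^2.
At the minimum of AVC, MC = AVC. MC = 17 - 8Q + 3Q^2; setting MC = AVC gives 2Q^2 - 4Q = 0, so Q = 2. min AVC = 13.
For P < ¥13 the firm produces nothing.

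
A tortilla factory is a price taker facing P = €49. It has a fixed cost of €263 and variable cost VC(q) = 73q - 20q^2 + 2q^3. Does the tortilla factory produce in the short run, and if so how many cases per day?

Produce at q = 6

Variable cost is VC = 73q - 20q^2 + 2q^3, so AVC = VC/q = 73 - 20q + 2q^2 and MC = dTC/dq = 73 - 40q + 6q^2.
AVC is minimized where dAVC/dq = -20 + 4q = 0, at q = 5; min AVC = 73 - 20·5 + 2·5^2 = €23.
P = €49 exceeds min AVC = €23, so the firm stays open.
Set P = MC: 49 = 73 - 40q + 6q^2 → 24 - 40q + 6q^2 = 0. The roots are q = 2/3 and q = 6; the profit-maximizing output is on the rising part of MC, so q* = 6.
Check: AVC at q = 6 is €25 ≤ P, so revenue covers variable cost.
Profit = P·q − TC = 49·6 − 413 = -€119, a loss, but smaller than the €263 fixed cost the firm would lose by shutting down.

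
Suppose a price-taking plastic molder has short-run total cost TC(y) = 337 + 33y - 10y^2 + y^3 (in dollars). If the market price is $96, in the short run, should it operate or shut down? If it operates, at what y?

Produce at y = 9

Variable cost is VC = 33y - 10y^2 + y^3, so AVC = VC/y = 33 - 10y + y^2 and MC = dTC/dy = 33 - 20y + 3y^2.
The AVC parabola has its vertex at y = 10/2 = 5, where AVC = 33 - 10·5 + 5^2 = $8.
Because $96 ≥ $8, revenue can cover variable cost; the firm operates.
Solving P = MC: -63 - 20y + 3y^2 = 0 ⇒ y = -7/3 or 9. On the upward-sloping branch, y* = 9.
Check: AVC at y = 9 is $24 ≤ P, so revenue covers variable cost.
Profit = P·y − TC = 96·9 − 553 = $311.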